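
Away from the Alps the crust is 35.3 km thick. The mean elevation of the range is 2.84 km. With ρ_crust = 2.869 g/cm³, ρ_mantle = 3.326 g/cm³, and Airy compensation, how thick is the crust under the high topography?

56 km

Root depth r = h ρ_c / (ρ_m − ρ_c) = 2.84 km × 2.869 / 0.457 = 17.83 km.
Total thickness = T + h + r = 35.3 km + 2.84 km + 17.83 km = 56 km.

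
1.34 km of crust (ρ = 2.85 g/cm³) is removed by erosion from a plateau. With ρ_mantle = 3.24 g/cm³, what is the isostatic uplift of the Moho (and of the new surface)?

1.18 km

Unloading: uplift u = e ρ_c/ρ_m = 1.34 km × 2.85/3.24 = 1.18 km.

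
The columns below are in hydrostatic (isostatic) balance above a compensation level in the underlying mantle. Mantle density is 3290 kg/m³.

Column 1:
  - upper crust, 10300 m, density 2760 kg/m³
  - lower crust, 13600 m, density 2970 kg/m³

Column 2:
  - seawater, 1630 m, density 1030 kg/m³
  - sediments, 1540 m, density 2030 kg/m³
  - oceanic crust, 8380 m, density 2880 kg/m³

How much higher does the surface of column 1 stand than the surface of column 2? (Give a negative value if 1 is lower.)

For any compensation level in the mantle, the mantle terms cancel and isostasy reduces to e = (Σt_1 − Σt_2) − (Σ(ρt)_1 − Σ(ρt)_2) / ρ_m.
Σt_1 = 23900 m; Σt_2 = 11550 m; Σ(ρt)_1 = 68820000; Σ(ρt)_2 = 28939500 (in m·kg/m³).
e = (23900 − 11550) − (68820000 − 28939500) / 3290 = 228 m.

228 m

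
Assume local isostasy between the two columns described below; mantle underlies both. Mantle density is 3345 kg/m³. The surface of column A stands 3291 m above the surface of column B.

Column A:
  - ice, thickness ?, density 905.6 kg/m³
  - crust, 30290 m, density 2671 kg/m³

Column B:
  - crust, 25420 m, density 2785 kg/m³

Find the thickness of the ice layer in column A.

1980 m

Take the compensation level at the base of the deeper column (depth z_c below the surface of column A) and equate Σ ρ_i t_i down to z_c; mantle fills any gap and the z_c terms cancel.
Column A: x×905.6 + 30290×2671 + (z_c − 30290 − x)×3345
Column B: 3291×0 + 25420×2785 + (z_c − 3291 − 25420)×3345
The z_c×3345 term appears on both sides and cancels. Collect the known terms of each column as K = Σ(ρt)_known − 3345 × (depth of known layers): K_A = 80904590 − 3345×30290 = −20415460; K_B = 70794700 − 3345×(3291 + 25420) = −25243595.
Balance: K_A − x×(3345 − 905.6) = K_B, so x = (K_A − K_B)/(3345 − 905.6) = 4828140/2439.4 = 1980 m.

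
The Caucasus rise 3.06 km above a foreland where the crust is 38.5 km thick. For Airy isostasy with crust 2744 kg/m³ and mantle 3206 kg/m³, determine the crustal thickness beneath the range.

59.7 km

Root depth r = h ρ_c / (ρ_m − ρ_c) = 3.06 km × 2744 / 462 = 18.17 km.
Total thickness = T + h + r = 38.5 km + 3.06 km + 18.17 km = 59.7 km.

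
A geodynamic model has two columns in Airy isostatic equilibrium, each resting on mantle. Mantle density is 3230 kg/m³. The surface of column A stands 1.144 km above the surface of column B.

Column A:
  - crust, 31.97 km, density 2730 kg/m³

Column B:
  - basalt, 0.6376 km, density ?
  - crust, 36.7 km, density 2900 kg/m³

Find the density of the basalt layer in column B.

2950 kg/m³

Take the compensation level at the base of the deeper column (depth z_c below the surface of column A) and equate Σ ρ_i t_i down to z_c; mantle fills any gap and the z_c terms cancel.
Column A: 31.97×2730 + (z_c − 31.97)×3230
Column B: 1.144×0 + 0.6376×ρ + 36.7×2900 + (z_c − 1.144 − 37.3376)×3230
The z_c×3230 term appears on both sides and cancels. Collect the known terms of each column as K = Σ(ρt)_known − 3230 × (depth of known layers): K_A = 87278.1 − 3230×31.97 = −15985; K_B = 106430 − 3230×(1.144 + 37.3376) = −17865.568.
Balance: K_A = K_B + 0.6376×ρ, so ρ = (K_A − K_B)/0.6376 = 1880.57/0.6376 = 2950 kg/m³.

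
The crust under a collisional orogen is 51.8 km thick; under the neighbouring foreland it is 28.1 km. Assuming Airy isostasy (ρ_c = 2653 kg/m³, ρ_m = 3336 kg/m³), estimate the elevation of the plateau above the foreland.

4.85 km

Excess crust Δ = 51.8 km − 28.1 km = 23.7 km, split between elevation h and root r with h + r = Δ.
Airy balance ρ_c h = (ρ_m − ρ_c) r gives r = h ρ_c/(ρ_m − ρ_c), so h (1 + ρ_c/(ρ_m − ρ_c)) = Δ, i.e. h = Δ (ρ_m − ρ_c)/ρ_m.
h = 23.7 km × 683/3336 = 4.85 km.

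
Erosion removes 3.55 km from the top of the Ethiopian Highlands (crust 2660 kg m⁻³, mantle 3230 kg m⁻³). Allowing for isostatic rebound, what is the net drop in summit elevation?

Rebound u = e ρ_c/ρ_m = 3.55 km × 2660/3230 = 2.924 km.
Net surface drop = e − u = 3.55 km − 2.924 km = e (ρ_m − ρ_c)/ρ_m = 0.626 km.

0.626 km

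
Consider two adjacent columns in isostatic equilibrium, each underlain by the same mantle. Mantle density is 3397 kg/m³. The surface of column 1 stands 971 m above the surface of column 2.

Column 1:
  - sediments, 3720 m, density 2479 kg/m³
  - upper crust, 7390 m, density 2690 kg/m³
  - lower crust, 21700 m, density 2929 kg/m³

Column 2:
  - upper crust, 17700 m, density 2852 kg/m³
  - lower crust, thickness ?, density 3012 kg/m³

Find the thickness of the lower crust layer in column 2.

Take the compensation level at the base of the deeper column (depth z_c below the surface of column 1) and equate Σ ρ_i t_i down to z_c; mantle fills any gap and the z_c terms cancel.
Column 1: 3720×2479 + 7390×2690 + 21700×2929 + (z_c − 32810)×3397
Column 2: 971×0 + 17700×2852 + x×3012 + (z_c − 971 − 17700 − x)×3397
The z_c×3397 term appears on both sides and cancels. Collect the known terms of each column as K = Σ(ρt)_known − 3397 × (depth of known layers): K_1 = 92660280 − 3397×32810 = −18795290; K_2 = 50480400 − 3397×(971 + 17700) = −12944987.
Balance: K_1 = K_2 − x×(3397 − 3012), so x = (K_2 − K_1)/(3397 − 3012) = 5850300/385 = 15200 m.

15200 m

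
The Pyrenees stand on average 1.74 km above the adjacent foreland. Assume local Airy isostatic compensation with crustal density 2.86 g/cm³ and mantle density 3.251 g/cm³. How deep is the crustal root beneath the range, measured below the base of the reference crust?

Isostatic balance requires: the weight of the topography is balanced by the buoyancy of the root, ρ_c h = (ρ_m − ρ_c) r.
r = h · ρ_c / (ρ_m − ρ_c) = 1.74 km × 2.86 / (3.251 − 2.86) = 12.7 km.

12.7 km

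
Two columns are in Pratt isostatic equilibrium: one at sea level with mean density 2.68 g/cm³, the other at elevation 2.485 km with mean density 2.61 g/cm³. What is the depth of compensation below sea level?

ρ_ref D = ρ (D + h) → D (ρ_ref − ρ) = ρ h.
D = ρ h/(ρ_ref − ρ) = 2.61 × 2.485 km/(2.68 − 2.61) = 92.7 km.

92.7 km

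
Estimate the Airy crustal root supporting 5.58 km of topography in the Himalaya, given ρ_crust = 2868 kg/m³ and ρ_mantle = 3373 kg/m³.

Equating mass per unit area of the two columns: the weight of the topography is balanced by the buoyancy of the root, ρ_c h = (ρ_m − ρ_c) r.
r = h · ρ_c / (ρ_m − ρ_c) = 5.58 km × 2868 / (3373 − 2868) = 31.7 km.

31.7 km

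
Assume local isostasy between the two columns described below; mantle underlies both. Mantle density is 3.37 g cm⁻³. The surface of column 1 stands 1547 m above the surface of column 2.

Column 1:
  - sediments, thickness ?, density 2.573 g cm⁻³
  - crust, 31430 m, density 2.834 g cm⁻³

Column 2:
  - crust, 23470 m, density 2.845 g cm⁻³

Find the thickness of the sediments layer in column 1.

Take the compensation level at the base of the deeper column (depth z_c below the surface of column 1) and equate Σ ρ_i t_i down to z_c; mantle fills any gap and the z_c terms cancel.
Column 1: x×2.573 + 31430×2.834 + (z_c − 31430 − x)×3.37
Column 2: 1547×0 + 23470×2.845 + (z_c − 1547 − 23470)×3.37
The z_c×3.37 term appears on both sides and cancels. Collect the known terms of each column as K = Σ(ρt)_known − 3.37 × (depth of known layers): K_1 = 89072.62 − 3.37×31430 = −16846.48; K_2 = 66772.15 − 3.37×(1547 + 23470) = −17535.14.
Balance: K_1 − x×(3.37 − 2.573) = K_2, so x = (K_1 − K_2)/(3.37 − 2.573) = 688.66/0.797 = 864 m.

864 m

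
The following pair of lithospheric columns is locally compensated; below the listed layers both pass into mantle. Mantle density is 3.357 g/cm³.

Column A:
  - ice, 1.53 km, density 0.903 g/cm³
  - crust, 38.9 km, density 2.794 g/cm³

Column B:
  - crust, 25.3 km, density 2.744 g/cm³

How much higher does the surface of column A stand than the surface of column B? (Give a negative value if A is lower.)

3.02 km

For any compensation level in the mantle, the mantle terms cancel and isostasy reduces to e = (Σt_A − Σt_B) − (Σ(ρt)_A − Σ(ρt)_B) / ρ_m.
Σt_A = 40.43 km; Σt_B = 25.3 km; Σ(ρt)_A = 110.06819; Σ(ρt)_B = 69.4232 (in km·g/cm³).
e = (40.43 − 25.3) − (110.06819 − 69.4232) / 3.357 = 3.02 km.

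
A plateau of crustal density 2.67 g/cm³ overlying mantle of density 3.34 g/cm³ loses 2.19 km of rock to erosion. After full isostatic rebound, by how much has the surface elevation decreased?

0.439 km

Rebound u = e ρ_c/ρ_m = 2.19 km × 2.67/3.34 = 1.751 km.
Net surface drop = e − u = 2.19 km − 1.751 km = e (ρ_m − ρ_c)/ρ_m = 0.439 km.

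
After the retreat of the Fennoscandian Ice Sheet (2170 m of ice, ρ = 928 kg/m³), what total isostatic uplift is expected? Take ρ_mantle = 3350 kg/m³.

Removing the load lets mantle flow back in; uplift u satisfies ρ_ice t = ρ_m u.
u = t ρ_ice/ρ_m = 2170 m × 928/3350 = 601 m.

601 m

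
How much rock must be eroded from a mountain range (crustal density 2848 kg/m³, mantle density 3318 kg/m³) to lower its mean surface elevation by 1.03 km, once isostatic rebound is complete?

7.27 km

Net drop Δ = e − u = e − e ρ_c/ρ_m = e (ρ_m − ρ_c)/ρ_m.
e = Δ ρ_m/(ρ_m − ρ_c) = 1.03 km × 3318/470 = 7.27 km.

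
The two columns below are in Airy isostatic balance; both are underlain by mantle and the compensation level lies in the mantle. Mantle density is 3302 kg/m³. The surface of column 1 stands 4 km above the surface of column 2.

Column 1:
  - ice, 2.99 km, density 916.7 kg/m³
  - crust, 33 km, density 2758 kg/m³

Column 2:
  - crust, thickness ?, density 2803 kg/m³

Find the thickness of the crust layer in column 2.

Take the compensation level at the base of the deeper column (depth z_c below the surface of column 1) and equate Σ ρ_i t_i down to z_c; mantle fills any gap and the z_c terms cancel.
Column 1: 2.99×916.7 + 33×2758 + (z_c − 35.99)×3302
Column 2: 4×0 + x×2803 + (z_c − 4 − 0 − x)×3302
The z_c×3302 term appears on both sides and cancels. Collect the known terms of each column as K = Σ(ρt)_known − 3302 × (depth of known layers): K_1 = 93754.933 − 3302×35.99 = −25084.047; K_2 = 0 − 3302×(4 + 0) = −13208.
Balance: K_1 = K_2 − x×(3302 − 2803), so x = (K_2 − K_1)/(3302 − 2803) = 11876/499 = 23.8 km.

23.8 km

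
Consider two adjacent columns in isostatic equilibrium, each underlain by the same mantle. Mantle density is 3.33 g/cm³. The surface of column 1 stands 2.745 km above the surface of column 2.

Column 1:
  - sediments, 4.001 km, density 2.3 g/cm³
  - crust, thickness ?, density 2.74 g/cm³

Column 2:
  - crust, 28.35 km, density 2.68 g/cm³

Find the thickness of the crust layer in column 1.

Take the compensation level at the base of the deeper column (depth z_c below the surface of column 1) and equate Σ ρ_i t_i down to z_c; mantle fills any gap and the z_c terms cancel.
Column 1: 4.001×2.3 + x×2.74 + (z_c − 4.001 − x)×3.33
Column 2: 2.745×0 + 28.35×2.68 + (z_c − 2.745 − 28.35)×3.33
The z_c×3.33 term appears on both sides and cancels. Collect the known terms of each column as K = Σ(ρt)_known − 3.33 × (depth of known layers): K_1 = 9.2023 − 3.33×4.001 = −4.12103; K_2 = 75.978 − 3.33×(2.745 + 28.35) = −27.56835.
Balance: K_1 − x×(3.33 − 2.74) = K_2, so x = (K_1 − K_2)/(3.33 − 2.74) = 23.4473/0.59 = 39.7 km.

39.7 km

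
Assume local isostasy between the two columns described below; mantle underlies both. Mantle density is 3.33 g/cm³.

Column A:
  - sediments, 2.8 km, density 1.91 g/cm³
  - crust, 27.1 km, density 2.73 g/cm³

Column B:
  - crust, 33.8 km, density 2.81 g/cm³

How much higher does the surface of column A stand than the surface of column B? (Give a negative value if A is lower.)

For any compensation level in the mantle, the mantle terms cancel and isostasy reduces to e = (Σt_A − Σt_B) − (Σ(ρt)_A − Σ(ρt)_B) / ρ_m.
Σt_A = 29.9 km; Σt_B = 33.8 km; Σ(ρt)_A = 79.331; Σ(ρt)_B = 94.978 (in km·g/cm³).
e = (29.9 − 33.8) − (79.331 − 94.978) / 3.33 = 0.799 km.

0.799 km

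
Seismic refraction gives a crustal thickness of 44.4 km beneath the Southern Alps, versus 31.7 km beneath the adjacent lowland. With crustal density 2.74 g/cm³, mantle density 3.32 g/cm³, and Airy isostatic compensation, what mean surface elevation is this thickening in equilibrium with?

Excess crust Δ = 44.4 km − 31.7 km = 12.7 km, split between elevation h and root r with h + r = Δ.
Airy balance ρ_c h = (ρ_m − ρ_c) r gives r = h ρ_c/(ρ_m − ρ_c), so h (1 + ρ_c/(ρ_m − ρ_c)) = Δ, i.e. h = Δ (ρ_m − ρ_c)/ρ_m.
h = 12.7 km × 0.58/3.32 = 2.22 km.

2.22 km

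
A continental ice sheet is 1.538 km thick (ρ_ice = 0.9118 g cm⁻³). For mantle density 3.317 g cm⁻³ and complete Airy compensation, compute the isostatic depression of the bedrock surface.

For local isostatic compensation: the ice load ρ_ice t is balanced by mantle displaced below, ρ_m s.
s = t ρ_ice / ρ_m = 1.538 km × 0.9118/3.317 = 0.423 km.

0.423 km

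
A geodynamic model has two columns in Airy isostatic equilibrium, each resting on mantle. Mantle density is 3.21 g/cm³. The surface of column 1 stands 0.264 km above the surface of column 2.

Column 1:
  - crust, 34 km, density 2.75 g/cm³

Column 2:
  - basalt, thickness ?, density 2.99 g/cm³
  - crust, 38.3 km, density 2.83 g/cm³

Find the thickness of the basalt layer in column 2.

1.08 km

Take the compensation level at the base of the deeper column (depth z_c below the surface of column 1) and equate Σ ρ_i t_i down to z_c; mantle fills any gap and the z_c terms cancel.
Column 1: 34×2.75 + (z_c − 34)×3.21
Column 2: 0.264×0 + x×2.99 + 38.3×2.83 + (z_c − 0.264 − 38.3 − x)×3.21
The z_c×3.21 term appears on both sides and cancels. Collect the known terms of each column as K = Σ(ρt)_known − 3.21 × (depth of known layers): K_1 = 93.5 − 3.21×34 = −15.64; K_2 = 108.389 − 3.21×(0.264 + 38.3) = −15.40144.
Balance: K_1 = K_2 − x×(3.21 − 2.99), so x = (K_2 − K_1)/(3.21 − 2.99) = 0.23856/0.22 = 1.08 km.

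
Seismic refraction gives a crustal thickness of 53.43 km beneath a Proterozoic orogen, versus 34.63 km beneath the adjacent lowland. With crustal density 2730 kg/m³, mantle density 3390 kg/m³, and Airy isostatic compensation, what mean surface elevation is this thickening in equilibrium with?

Excess crust Δ = 53.43 km − 34.63 km = 18.8 km, split between elevation h and root r with h + r = Δ.
Airy balance ρ_c h = (ρ_m − ρ_c) r gives r = h ρ_c/(ρ_m − ρ_c), so h (1 + ρ_c/(ρ_m − ρ_c)) = Δ, i.e. h = Δ (ρ_m − ρ_c)/ρ_m.
h = 18.8 km × 660/3390 = 3.66 km.

3.66 km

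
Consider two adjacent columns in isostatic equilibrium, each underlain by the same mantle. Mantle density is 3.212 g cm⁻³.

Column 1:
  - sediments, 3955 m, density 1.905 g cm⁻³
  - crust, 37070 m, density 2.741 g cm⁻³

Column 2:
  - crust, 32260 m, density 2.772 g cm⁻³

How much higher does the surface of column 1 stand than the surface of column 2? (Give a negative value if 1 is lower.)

For any compensation level in the mantle, the mantle terms cancel and isostasy reduces to e = (Σt_1 − Σt_2) − (Σ(ρt)_1 − Σ(ρt)_2) / ρ_m.
Σt_1 = 41025 m; Σt_2 = 32260 m; Σ(ρt)_1 = 109143.145; Σ(ρt)_2 = 89424.72 (in m·g cm⁻³).
e = (41025 − 32260) − (109143.145 − 89424.72) / 3.212 = 2630 m.

2630 m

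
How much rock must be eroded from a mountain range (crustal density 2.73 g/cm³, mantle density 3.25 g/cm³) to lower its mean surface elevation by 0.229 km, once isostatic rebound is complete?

1.43 km

Net drop Δ = e − u = e − e ρ_c/ρ_m = e (ρ_m − ρ_c)/ρ_m.
e = Δ ρ_m/(ρ_m − ρ_c) = 0.229 km × 3.25/0.52 = 1.43 km.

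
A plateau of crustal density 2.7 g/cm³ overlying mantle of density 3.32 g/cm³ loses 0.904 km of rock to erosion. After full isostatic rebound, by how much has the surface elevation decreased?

Rebound u = e ρ_c/ρ_m = 0.904 km × 2.7/3.32 = 0.7352 km.
Net surface drop = e − u = 0.904 km − 0.7352 km = e (ρ_m − ρ_c)/ρ_m = 0.169 km.

0.169 km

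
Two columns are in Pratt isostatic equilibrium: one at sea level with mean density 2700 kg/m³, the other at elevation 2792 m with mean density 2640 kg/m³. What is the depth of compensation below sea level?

ρ_ref D = ρ (D + h) → D (ρ_ref − ρ) = ρ h.
D = ρ h/(ρ_ref − ρ) = 2640 × 2792 m/(2700 − 2640) = 123000 m.

123000 m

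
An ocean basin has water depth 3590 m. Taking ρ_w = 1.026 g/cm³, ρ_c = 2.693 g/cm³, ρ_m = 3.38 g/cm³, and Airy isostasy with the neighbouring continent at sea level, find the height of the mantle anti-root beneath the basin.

8710 m

Balancing pressure at the compensation depth: replacing crust with seawater at the top is compensated by replacing crust with mantle at the base: d (ρ_c − ρ_w) = a (ρ_m − ρ_c).
a = d (ρ_c − ρ_w)/(ρ_m − ρ_c) = 3590 m × 1.667/0.687 = 8710 m.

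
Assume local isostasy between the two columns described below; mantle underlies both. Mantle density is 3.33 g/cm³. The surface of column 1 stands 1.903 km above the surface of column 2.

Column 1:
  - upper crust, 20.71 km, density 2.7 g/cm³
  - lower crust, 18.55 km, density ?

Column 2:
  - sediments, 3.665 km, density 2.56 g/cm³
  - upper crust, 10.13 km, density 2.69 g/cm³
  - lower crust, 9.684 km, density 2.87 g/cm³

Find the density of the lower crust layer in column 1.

2.95 g/cm³

Take the compensation level at the base of the deeper column (depth z_c below the surface of column 1) and equate Σ ρ_i t_i down to z_c; mantle fills any gap and the z_c terms cancel.
Column 1: 20.71×2.7 + 18.55×ρ + (z_c − 39.26)×3.33
Column 2: 1.903×0 + 3.665×2.56 + 10.13×2.69 + 9.684×2.87 + (z_c − 1.903 − 23.479)×3.33
The z_c×3.33 term appears on both sides and cancels. Collect the known terms of each column as K = Σ(ρt)_known − 3.33 × (depth of known layers): K_1 = 55.917 − 3.33×39.26 = −74.8188; K_2 = 64.42518 − 3.33×(1.903 + 23.479) = −20.09688.
Balance: K_1 + 18.55×ρ = K_2, so ρ = (K_2 − K_1)/18.55 = 54.7219/18.55 = 2.95 g/cm³.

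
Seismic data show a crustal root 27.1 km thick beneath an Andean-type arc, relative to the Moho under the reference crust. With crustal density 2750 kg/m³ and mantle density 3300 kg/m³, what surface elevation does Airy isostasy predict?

For local isostatic compensation: ρ_c h = (ρ_m − ρ_c) r.
h = r (ρ_m − ρ_c) / ρ_c = 27.1 km × (3300 − 2750) / 2750 = 5.42 km.

5.42 km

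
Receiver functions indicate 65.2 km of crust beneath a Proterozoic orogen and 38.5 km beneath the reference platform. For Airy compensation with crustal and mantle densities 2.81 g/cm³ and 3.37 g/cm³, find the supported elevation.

Excess crust Δ = 65.2 km − 38.5 km = 26.7 km, split between elevation h and root r with h + r = Δ.
Airy balance ρ_c h = (ρ_m − ρ_c) r gives r = h ρ_c/(ρ_m − ρ_c), so h (1 + ρ_c/(ρ_m − ρ_c)) = Δ, i.e. h = Δ (ρ_m − ρ_c)/ρ_m.
h = 26.7 km × 0.56/3.37 = 4.44 km.

4.44 km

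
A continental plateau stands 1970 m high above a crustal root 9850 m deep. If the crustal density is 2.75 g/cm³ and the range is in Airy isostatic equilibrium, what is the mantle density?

3.3 g/cm³

Airy balance: ρ_c h = (ρ_m − ρ_c) r → ρ_m = ρ_c (1 + h/r).
ρ_m = 2.75 × (1 + 1970 m/9850 m) = 3.3 g/cm³.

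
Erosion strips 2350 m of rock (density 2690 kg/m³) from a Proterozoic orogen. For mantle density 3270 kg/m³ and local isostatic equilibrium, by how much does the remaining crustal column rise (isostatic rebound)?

1930 m

Unloading: uplift u = e ρ_c/ρ_m = 2350 m × 2690/3270 = 1930 m.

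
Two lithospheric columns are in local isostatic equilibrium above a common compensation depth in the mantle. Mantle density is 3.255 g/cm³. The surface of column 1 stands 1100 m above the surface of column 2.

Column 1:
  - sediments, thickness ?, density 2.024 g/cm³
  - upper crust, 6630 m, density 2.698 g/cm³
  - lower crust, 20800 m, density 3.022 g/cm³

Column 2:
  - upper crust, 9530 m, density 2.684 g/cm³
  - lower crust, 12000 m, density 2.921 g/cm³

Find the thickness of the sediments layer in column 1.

3650 m

Take the compensation level at the base of the deeper column (depth z_c below the surface of column 1) and equate Σ ρ_i t_i down to z_c; mantle fills any gap and the z_c terms cancel.
Column 1: x×2.024 + 6630×2.698 + 20800×3.022 + (z_c − 27430 − x)×3.255
Column 2: 1100×0 + 9530×2.684 + 12000×2.921 + (z_c − 1100 − 21530)×3.255
The z_c×3.255 term appears on both sides and cancels. Collect the known terms of each column as K = Σ(ρt)_known − 3.255 × (depth of known layers): K_1 = 80745.34 − 3.255×27430 = −8539.31; K_2 = 60630.52 − 3.255×(1100 + 21530) = −13030.13.
Balance: K_1 − x×(3.255 − 2.024) = K_2, so x = (K_1 − K_2)/(3.255 − 2.024) = 4490.82/1.231 = 3650 m.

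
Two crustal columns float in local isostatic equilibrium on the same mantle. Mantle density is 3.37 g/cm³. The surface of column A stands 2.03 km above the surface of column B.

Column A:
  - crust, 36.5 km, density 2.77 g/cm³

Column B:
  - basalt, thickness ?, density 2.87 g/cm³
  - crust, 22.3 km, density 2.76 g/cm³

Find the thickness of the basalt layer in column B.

Take the compensation level at the base of the deeper column (depth z_c below the surface of column A) and equate Σ ρ_i t_i down to z_c; mantle fills any gap and the z_c terms cancel.
Column A: 36.5×2.77 + (z_c − 36.5)×3.37
Column B: 2.03×0 + x×2.87 + 22.3×2.76 + (z_c − 2.03 − 22.3 − x)×3.37
The z_c×3.37 term appears on both sides and cancels. Collect the known terms of each column as K = Σ(ρt)_known − 3.37 × (depth of known layers): K_A = 101.105 − 3.37×36.5 = −21.9; K_B = 61.548 − 3.37×(2.03 + 22.3) = −20.4441.
Balance: K_A = K_B − x×(3.37 − 2.87), so x = (K_B − K_A)/(3.37 − 2.87) = 1.4559/0.5 = 2.91 km.

2.91 km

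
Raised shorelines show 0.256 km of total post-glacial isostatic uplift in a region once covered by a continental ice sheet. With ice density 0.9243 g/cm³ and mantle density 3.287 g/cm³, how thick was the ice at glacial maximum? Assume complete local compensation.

u = t ρ_ice/ρ_m → t = u ρ_m/ρ_ice = 0.256 km × 3.287/0.9243 = 0.91 km.

0.91 km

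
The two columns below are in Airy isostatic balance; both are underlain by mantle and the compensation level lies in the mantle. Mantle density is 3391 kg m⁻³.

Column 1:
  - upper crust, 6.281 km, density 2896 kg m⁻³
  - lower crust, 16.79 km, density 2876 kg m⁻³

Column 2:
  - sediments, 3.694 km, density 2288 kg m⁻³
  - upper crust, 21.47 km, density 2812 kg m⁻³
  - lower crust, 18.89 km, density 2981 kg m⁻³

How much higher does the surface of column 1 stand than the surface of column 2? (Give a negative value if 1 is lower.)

−3.68 km

For any compensation level in the mantle, the mantle terms cancel and isostasy reduces to e = (Σt_1 − Σt_2) − (Σ(ρt)_1 − Σ(ρt)_2) / ρ_m.
Σt_1 = 23.071 km; Σt_2 = 44.054 km; Σ(ρt)_1 = 66477.816; Σ(ρt)_2 = 125136.602 (in km·kg m⁻³).
e = (23.071 − 44.054) − (66477.816 − 125136.602) / 3391 = −3.68 km.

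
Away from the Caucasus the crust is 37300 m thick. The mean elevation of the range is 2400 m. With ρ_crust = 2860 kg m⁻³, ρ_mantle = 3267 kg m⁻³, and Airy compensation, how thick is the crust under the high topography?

56600 m

Root depth r = h ρ_c / (ρ_m − ρ_c) = 2400 m × 2860 / 407 = 16860 m.
Total thickness = T + h + r = 37300 m + 2400 m + 16860 m = 56600 m.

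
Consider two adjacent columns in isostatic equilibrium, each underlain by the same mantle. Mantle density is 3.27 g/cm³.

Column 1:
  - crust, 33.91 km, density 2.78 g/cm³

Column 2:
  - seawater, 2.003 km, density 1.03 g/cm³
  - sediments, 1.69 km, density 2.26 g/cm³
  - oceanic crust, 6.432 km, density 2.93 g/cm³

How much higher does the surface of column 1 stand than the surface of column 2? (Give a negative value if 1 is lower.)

2.52 km

For any compensation level in the mantle, the mantle terms cancel and isostasy reduces to e = (Σt_1 − Σt_2) − (Σ(ρt)_1 − Σ(ρt)_2) / ρ_m.
Σt_1 = 33.91 km; Σt_2 = 10.125 km; Σ(ρt)_1 = 94.2698; Σ(ρt)_2 = 24.72825 (in km·g/cm³).
e = (33.91 − 10.125) − (94.2698 − 24.72825) / 3.27 = 2.52 km.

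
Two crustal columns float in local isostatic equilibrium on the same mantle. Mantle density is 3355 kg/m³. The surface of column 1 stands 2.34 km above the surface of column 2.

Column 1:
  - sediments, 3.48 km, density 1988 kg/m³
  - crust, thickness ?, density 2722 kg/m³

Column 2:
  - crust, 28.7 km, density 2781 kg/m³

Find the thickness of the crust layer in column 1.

Take the compensation level at the base of the deeper column (depth z_c below the surface of column 1) and equate Σ ρ_i t_i down to z_c; mantle fills any gap and the z_c terms cancel.
Column 1: 3.48×1988 + x×2722 + (z_c − 3.48 − x)×3355
Column 2: 2.34×0 + 28.7×2781 + (z_c − 2.34 − 28.7)×3355
The z_c×3355 term appears on both sides and cancels. Collect the known terms of each column as K = Σ(ρt)_known − 3355 × (depth of known layers): K_1 = 6918.24 − 3355×3.48 = −4757.16; K_2 = 79814.7 − 3355×(2.34 + 28.7) = −24324.5.
Balance: K_1 − x×(3355 − 2722) = K_2, so x = (K_1 − K_2)/(3355 − 2722) = 19567.3/633 = 30.9 km.

30.9 km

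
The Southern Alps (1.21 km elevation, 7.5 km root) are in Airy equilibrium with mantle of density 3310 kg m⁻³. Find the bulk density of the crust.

2850 kg m⁻³

ρ_c h = (ρ_m − ρ_c) r → ρ_c (h + r) = ρ_m r → ρ_c = ρ_m r / (h + r).
ρ_c = 3310 × 7.5 km / (1.21 km + 7.5 km) = 2850 kg m⁻³.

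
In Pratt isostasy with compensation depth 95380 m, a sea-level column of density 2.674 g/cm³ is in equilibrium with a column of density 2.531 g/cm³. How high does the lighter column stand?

ρ_ref D = ρ (D + h) → h = D (ρ_ref − ρ)/ρ.
h = 95380 m × (2.674 − 2.531)/2.531 = 5390 m.

5390 m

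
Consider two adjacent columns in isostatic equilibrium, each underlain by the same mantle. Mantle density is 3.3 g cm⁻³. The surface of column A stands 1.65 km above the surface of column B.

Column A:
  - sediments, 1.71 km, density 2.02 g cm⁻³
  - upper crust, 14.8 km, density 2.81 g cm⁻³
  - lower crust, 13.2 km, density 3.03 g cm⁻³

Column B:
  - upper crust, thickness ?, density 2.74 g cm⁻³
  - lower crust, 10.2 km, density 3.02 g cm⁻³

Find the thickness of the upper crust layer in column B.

Take the compensation level at the base of the deeper column (depth z_c below the surface of column A) and equate Σ ρ_i t_i down to z_c; mantle fills any gap and the z_c terms cancel.
Column A: 1.71×2.02 + 14.8×2.81 + 13.2×3.03 + (z_c − 29.71)×3.3
Column B: 1.65×0 + x×2.74 + 10.2×3.02 + (z_c − 1.65 − 10.2 − x)×3.3
The z_c×3.3 term appears on both sides and cancels. Collect the known terms of each column as K = Σ(ρt)_known − 3.3 × (depth of known layers): K_A = 85.0382 − 3.3×29.71 = −13.0048; K_B = 30.804 − 3.3×(1.65 + 10.2) = −8.301.
Balance: K_A = K_B − x×(3.3 − 2.74), so x = (K_B − K_A)/(3.3 − 2.74) = 4.7038/0.56 = 8.4 km.

8.4 km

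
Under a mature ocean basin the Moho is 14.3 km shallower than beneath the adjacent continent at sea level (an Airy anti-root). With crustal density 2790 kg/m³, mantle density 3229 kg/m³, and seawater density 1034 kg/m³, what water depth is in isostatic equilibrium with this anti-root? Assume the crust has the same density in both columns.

Replacing a thickness d of crust by seawater at the top must be balanced by replacing crust with mantle at the base: d (ρ_c − ρ_w) = a (ρ_m − ρ_c).
d = a (ρ_m − ρ_c)/(ρ_c − ρ_w) = 14.3 km × 439/1756 = 3.58 km.

3.58 km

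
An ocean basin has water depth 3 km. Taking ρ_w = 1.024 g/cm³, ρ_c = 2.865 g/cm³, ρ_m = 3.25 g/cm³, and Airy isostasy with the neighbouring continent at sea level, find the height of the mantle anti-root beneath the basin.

14.3 km

Equating mass per unit area of the two columns: replacing crust with seawater at the top is compensated by replacing crust with mantle at the base: d (ρ_c − ρ_w) = a (ρ_m − ρ_c).
a = d (ρ_c − ρ_w)/(ρ_m − ρ_c) = 3 km × 1.841/0.385 = 14.3 km.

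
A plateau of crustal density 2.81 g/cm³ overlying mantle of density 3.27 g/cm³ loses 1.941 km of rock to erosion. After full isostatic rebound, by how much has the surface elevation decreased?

Rebound u = e ρ_c/ρ_m = 1.941 km × 2.81/3.27 = 1.668 km.
Net surface drop = e − u = 1.941 km − 1.668 km = e (ρ_m − ρ_c)/ρ_m = 0.273 km.

0.273 km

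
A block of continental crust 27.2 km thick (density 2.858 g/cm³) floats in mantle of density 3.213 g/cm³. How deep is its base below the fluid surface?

Draft d = t ρ_obj/ρ_fluid = 27.2 km × 2.858/3.213 = 24.2 km.

24.2 km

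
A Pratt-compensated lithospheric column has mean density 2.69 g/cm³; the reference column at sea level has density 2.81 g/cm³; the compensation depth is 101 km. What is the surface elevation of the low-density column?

4.51 km

ρ_ref D = ρ (D + h) → h = D (ρ_ref − ρ)/ρ.
h = 101 km × (2.81 − 2.69)/2.69 = 4.51 km.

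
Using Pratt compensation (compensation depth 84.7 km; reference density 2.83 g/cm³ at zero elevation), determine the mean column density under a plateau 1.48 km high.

2.78 g/cm³

Pratt balance: ρ_ref D = ρ (D + h).
ρ = ρ_ref D/(D + h) = 2.83 × 84.7 km/(84.7 km + 1.48 km) = 2.78 g/cm³.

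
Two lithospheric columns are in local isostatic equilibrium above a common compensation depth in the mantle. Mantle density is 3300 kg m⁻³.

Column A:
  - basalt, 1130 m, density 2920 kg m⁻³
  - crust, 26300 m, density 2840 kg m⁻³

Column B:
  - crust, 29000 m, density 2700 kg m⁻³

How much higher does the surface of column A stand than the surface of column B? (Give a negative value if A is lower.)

For any compensation level in the mantle, the mantle terms cancel and isostasy reduces to e = (Σt_A − Σt_B) − (Σ(ρt)_A − Σ(ρt)_B) / ρ_m.
Σt_A = 27430 m; Σt_B = 29000 m; Σ(ρt)_A = 77991600; Σ(ρt)_B = 78300000 (in m·kg m⁻³).
e = (27430 − 29000) − (77991600 − 78300000) / 3300 = −1480 m.

−1480 m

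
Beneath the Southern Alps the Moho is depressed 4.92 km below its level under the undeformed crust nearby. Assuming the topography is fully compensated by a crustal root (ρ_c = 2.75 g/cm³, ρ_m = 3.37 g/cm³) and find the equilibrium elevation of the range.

By Archimedes' principle applied to the lithosphere: ρ_c h = (ρ_m − ρ_c) r.
h = r (ρ_m − ρ_c) / ρ_c = 4.92 km × (3.37 − 2.75) / 2.75 = 1.11 km.

1.11 km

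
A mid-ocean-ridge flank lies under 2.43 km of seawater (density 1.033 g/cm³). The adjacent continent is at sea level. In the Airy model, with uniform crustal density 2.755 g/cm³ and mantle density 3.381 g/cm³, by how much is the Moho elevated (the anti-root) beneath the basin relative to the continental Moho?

By Archimedes' principle applied to the lithosphere: replacing crust with seawater at the top is compensated by replacing crust with mantle at the base: d (ρ_c − ρ_w) = a (ρ_m − ρ_c).
a = d (ρ_c − ρ_w)/(ρ_m − ρ_c) = 2.43 km × 1.722/0.626 = 6.68 km.

6.68 km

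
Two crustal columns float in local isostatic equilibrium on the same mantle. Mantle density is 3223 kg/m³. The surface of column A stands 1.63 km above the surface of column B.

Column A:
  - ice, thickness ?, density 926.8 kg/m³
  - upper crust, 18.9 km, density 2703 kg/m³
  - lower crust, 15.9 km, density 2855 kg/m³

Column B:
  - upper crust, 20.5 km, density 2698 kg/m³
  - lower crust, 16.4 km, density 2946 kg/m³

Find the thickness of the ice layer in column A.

2.13 km

Take the compensation level at the base of the deeper column (depth z_c below the surface of column A) and equate Σ ρ_i t_i down to z_c; mantle fills any gap and the z_c terms cancel.
Column A: x×926.8 + 18.9×2703 + 15.9×2855 + (z_c − 34.8 − x)×3223
Column B: 1.63×0 + 20.5×2698 + 16.4×2946 + (z_c − 1.63 − 36.9)×3223
The z_c×3223 term appears on both sides and cancels. Collect the known terms of each column as K = Σ(ρt)_known − 3223 × (depth of known layers): K_A = 96481.2 − 3223×34.8 = −15679.2; K_B = 103623.4 − 3223×(1.63 + 36.9) = −20558.79.
Balance: K_A − x×(3223 − 926.8) = K_B, so x = (K_A − K_B)/(3223 − 926.8) = 4879.59/2296.2 = 2.13 km.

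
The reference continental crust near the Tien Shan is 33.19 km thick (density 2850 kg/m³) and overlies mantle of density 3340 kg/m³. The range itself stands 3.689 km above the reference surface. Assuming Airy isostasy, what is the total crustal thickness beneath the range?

58.3 km

Root depth r = h ρ_c / (ρ_m − ρ_c) = 3.689 km × 2850 / 490 = 21.46 km.
Total thickness = T + h + r = 33.19 km + 3.689 km + 21.46 km = 58.3 km.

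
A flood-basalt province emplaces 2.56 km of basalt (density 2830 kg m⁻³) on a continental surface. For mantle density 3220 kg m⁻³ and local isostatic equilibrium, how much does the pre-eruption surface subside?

Subaerial loading: s = t ρ_load / ρ_m.
s = 2.56 km × 2830/3220 = 2.25 km.

2.25 km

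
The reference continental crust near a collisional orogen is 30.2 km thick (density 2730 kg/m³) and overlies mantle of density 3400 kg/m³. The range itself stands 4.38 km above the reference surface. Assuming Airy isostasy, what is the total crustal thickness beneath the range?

52.4 km

Root depth r = h ρ_c / (ρ_m − ρ_c) = 4.38 km × 2730 / 670 = 17.85 km.
Total thickness = T + h + r = 30.2 km + 4.38 km + 17.85 km = 52.4 km.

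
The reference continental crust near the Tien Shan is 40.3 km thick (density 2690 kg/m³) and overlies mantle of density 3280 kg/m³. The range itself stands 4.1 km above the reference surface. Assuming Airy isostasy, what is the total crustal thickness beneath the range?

Root depth r = h ρ_c / (ρ_m − ρ_c) = 4.1 km × 2690 / 590 = 18.69 km.
Total thickness = T + h + r = 40.3 km + 4.1 km + 18.69 km = 63.1 km.

63.1 km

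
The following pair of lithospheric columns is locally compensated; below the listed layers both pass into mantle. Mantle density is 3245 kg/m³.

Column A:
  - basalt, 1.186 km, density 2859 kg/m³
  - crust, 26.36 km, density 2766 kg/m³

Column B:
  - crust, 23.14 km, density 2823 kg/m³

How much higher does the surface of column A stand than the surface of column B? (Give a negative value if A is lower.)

For any compensation level in the mantle, the mantle terms cancel and isostasy reduces to e = (Σt_A − Σt_B) − (Σ(ρt)_A − Σ(ρt)_B) / ρ_m.
Σt_A = 27.546 km; Σt_B = 23.14 km; Σ(ρt)_A = 76302.534; Σ(ρt)_B = 65324.22 (in km·kg/m³).
e = (27.546 − 23.14) − (76302.534 − 65324.22) / 3245 = 1.02 km.

1.02 km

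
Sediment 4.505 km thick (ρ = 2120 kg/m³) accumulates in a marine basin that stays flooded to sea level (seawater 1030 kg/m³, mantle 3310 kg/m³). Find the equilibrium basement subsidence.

2.15 km

Submarine loading: the sediment displaces seawater, and the subsidence is in turn flooded, so s (ρ_m − ρ_w) = t (ρ_sed − ρ_w).
s = 4.505 km × (2120 − 1030) / (3310 − 1030) = 2.15 km.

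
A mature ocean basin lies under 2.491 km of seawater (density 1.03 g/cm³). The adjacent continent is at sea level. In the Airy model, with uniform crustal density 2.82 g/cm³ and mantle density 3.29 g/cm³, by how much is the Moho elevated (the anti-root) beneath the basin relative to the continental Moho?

Isostatic balance requires: replacing crust with seawater at the top is compensated by replacing crust with mantle at the base: d (ρ_c − ρ_w) = a (ρ_m − ρ_c).
a = d (ρ_c − ρ_w)/(ρ_m − ρ_c) = 2.491 km × 1.79/0.47 = 9.49 km.

9.49 km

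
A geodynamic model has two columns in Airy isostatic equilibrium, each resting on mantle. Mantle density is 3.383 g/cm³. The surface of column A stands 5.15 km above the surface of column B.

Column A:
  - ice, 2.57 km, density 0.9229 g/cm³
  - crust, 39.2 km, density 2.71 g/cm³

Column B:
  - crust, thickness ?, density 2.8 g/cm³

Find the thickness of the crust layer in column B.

26.2 km

Take the compensation level at the base of the deeper column (depth z_c below the surface of column A) and equate Σ ρ_i t_i down to z_c; mantle fills any gap and the z_c terms cancel.
Column A: 2.57×0.9229 + 39.2×2.71 + (z_c − 41.77)×3.383
Column B: 5.15×0 + x×2.8 + (z_c − 5.15 − 0 − x)×3.383
The z_c×3.383 term appears on both sides and cancels. Collect the known terms of each column as K = Σ(ρt)_known − 3.383 × (depth of known layers): K_A = 108.603853 − 3.383×41.77 = −32.704057; K_B = 0 − 3.383×(5.15 + 0) = −17.42245.
Balance: K_A = K_B − x×(3.383 − 2.8), so x = (K_B − K_A)/(3.383 − 2.8) = 15.2816/0.583 = 26.2 km.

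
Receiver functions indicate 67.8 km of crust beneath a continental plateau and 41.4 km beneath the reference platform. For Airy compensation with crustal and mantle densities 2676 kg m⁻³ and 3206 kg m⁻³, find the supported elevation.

Excess crust Δ = 67.8 km − 41.4 km = 26.4 km, split between elevation h and root r with h + r = Δ.
Airy balance ρ_c h = (ρ_m − ρ_c) r gives r = h ρ_c/(ρ_m − ρ_c), so h (1 + ρ_c/(ρ_m − ρ_c)) = Δ, i.e. h = Δ (ρ_m − ρ_c)/ρ_m.
h = 26.4 km × 530/3206 = 4.36 km.

4.36 km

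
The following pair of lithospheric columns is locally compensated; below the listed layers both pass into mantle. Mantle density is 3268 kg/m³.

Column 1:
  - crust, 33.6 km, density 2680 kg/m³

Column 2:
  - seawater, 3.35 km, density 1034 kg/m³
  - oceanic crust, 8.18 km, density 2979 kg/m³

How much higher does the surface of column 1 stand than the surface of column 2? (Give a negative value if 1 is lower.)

3.03 km

For any compensation level in the mantle, the mantle terms cancel and isostasy reduces to e = (Σt_1 − Σt_2) − (Σ(ρt)_1 − Σ(ρt)_2) / ρ_m.
Σt_1 = 33.6 km; Σt_2 = 11.53 km; Σ(ρt)_1 = 90048; Σ(ρt)_2 = 27832.12 (in km·kg/m³).
e = (33.6 − 11.53) − (90048 − 27832.12) / 3268 = 3.03 km.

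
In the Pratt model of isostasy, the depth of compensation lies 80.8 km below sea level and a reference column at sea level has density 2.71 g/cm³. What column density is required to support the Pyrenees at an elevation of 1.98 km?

Pratt balance: ρ_ref D = ρ (D + h).
ρ = ρ_ref D/(D + h) = 2.71 × 80.8 km/(80.8 km + 1.98 km) = 2.65 g/cm³.

2.65 g/cm³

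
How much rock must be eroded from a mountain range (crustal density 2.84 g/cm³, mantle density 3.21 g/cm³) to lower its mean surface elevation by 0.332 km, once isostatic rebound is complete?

2.88 km

Net drop Δ = e − u = e − e ρ_c/ρ_m = e (ρ_m − ρ_c)/ρ_m.
e = Δ ρ_m/(ρ_m − ρ_c) = 0.332 km × 3.21/0.37 = 2.88 km.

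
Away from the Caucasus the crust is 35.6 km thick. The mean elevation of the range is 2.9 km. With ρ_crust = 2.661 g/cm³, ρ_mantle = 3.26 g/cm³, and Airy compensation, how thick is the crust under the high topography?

51.4 km

Root depth r = h ρ_c / (ρ_m − ρ_c) = 2.9 km × 2.661 / 0.599 = 12.88 km.
Total thickness = T + h + r = 35.6 km + 2.9 km + 12.88 km = 51.4 km.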